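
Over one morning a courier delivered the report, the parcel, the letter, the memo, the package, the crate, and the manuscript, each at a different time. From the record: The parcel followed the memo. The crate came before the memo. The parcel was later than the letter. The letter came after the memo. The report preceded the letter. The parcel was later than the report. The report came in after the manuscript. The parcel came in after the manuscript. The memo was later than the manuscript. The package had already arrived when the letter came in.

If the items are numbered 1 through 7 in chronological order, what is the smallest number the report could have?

The manuscript must come before the report — 1 forced predecessor.
Nothing else is forced ahead of the report, so its earliest slot is position 1 + 1 = 2.

2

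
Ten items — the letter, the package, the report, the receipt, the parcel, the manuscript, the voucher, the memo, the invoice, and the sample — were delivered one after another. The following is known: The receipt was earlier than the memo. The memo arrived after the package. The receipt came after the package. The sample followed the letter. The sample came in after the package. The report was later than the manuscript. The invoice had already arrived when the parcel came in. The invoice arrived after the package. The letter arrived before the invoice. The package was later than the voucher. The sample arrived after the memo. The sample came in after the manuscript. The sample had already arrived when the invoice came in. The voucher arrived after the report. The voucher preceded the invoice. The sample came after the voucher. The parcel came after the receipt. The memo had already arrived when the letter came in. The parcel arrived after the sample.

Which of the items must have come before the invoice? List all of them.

the letter, the manuscript, the memo, the package, the receipt, the report, the sample, the voucher

Directly stated before the invoice: the letter, the package, the sample, and the voucher.
The manuscript reaches the invoice via the manuscript → the sample → the invoice.
The memo reaches the invoice via the memo → the letter → the invoice.
The receipt reaches the invoice via the receipt → the memo → the letter → the invoice.
Likewise the report reaches the invoice by chaining the stated constraints.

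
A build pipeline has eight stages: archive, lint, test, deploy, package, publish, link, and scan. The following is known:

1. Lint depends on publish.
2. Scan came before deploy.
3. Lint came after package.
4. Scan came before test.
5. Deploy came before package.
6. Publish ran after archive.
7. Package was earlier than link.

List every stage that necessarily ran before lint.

archive, deploy, package, publish, scan

Directly stated before lint: package and publish.
Archive reaches lint via archive → publish → lint.
Deploy reaches lint via deploy → package → lint.
Scan reaches lint via scan → deploy → package → lint.
No chain forces test (or any of the others) ahead of lint.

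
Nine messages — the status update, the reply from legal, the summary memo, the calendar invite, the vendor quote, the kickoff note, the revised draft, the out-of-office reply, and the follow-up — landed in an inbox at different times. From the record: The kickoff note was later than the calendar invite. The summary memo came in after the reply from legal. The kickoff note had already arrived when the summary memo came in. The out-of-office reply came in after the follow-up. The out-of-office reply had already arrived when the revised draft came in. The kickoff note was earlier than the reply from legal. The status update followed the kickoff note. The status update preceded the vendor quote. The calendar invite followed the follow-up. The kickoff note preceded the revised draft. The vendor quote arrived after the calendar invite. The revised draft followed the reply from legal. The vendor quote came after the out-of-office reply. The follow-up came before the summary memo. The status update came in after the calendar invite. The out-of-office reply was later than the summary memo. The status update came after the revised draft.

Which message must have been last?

the vendor quote

Every other message has a chain of constraints placing it before the vendor quote, so the vendor quote is last.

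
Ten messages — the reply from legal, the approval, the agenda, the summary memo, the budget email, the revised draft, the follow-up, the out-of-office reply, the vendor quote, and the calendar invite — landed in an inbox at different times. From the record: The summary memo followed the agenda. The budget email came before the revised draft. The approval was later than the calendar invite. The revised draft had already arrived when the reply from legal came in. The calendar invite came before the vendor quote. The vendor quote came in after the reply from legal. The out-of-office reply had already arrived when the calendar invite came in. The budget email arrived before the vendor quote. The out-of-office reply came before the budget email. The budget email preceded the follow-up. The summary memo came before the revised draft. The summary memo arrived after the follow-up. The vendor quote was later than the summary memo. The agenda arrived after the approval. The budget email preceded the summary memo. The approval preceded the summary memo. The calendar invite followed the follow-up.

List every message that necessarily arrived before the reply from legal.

Directly stated before the reply from legal: the revised draft.
The agenda reaches the reply from legal via the agenda → the summary memo → the revised draft → the reply from legal.
The approval reaches the reply from legal via the approval → the summary memo → the revised draft → the reply from legal.
The budget email reaches the reply from legal via the budget email → the revised draft → the reply from legal.
Likewise the calendar invite, the follow-up, the out-of-office reply, and the summary memo each reach the reply from legal by chaining the stated constraints.

the agenda, the approval, the budget email, the calendar invite, the follow-up, the out-of-office reply, the revised draft, the summary memo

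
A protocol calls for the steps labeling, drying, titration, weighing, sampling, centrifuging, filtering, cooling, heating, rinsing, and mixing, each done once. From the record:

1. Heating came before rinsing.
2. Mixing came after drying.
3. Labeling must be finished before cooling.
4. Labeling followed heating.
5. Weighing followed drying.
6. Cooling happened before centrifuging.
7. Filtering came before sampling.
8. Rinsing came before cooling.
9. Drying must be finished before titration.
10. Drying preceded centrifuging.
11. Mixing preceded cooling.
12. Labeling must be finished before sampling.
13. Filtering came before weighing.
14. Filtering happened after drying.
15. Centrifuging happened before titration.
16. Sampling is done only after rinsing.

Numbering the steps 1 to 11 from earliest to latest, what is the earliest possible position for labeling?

Heating must come before labeling — 1 forced predecessor.
Nothing else is forced ahead of labeling, so its earliest slot is position 1 + 1 = 2.

2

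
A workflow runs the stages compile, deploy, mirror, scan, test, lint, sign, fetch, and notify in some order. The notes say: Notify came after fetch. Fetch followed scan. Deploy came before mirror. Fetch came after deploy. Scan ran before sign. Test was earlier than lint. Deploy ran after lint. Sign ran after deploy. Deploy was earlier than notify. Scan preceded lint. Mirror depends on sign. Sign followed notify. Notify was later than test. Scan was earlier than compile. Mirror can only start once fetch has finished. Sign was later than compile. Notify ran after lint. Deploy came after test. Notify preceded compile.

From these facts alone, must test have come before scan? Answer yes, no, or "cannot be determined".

cannot be determined

No chain of stated constraints runs from test to scan, and none runs from scan to test either.
So the relative order of test and scan is not fixed by the given facts.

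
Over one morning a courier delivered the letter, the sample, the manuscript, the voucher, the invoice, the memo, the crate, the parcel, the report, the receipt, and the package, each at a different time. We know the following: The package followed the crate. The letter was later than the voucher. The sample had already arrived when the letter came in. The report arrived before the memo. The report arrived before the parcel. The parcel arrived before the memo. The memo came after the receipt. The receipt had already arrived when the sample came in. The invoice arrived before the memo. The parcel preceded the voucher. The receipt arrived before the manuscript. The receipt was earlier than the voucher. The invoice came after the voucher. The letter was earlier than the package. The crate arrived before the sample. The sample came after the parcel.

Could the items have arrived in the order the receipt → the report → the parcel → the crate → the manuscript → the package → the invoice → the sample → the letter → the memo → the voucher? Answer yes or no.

no

The constraints require the voucher before the invoice, but in the proposed sequence the invoice appears ahead of the voucher. That one violation is enough.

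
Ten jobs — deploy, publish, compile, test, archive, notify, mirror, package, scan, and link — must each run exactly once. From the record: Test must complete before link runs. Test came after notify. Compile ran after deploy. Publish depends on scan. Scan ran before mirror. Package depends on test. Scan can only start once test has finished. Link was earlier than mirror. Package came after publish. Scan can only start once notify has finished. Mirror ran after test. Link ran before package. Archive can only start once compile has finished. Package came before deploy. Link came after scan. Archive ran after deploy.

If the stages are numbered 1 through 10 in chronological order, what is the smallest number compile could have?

8

Deploy, link, notify, package, publish, scan, and test must all come before compile — 7 forced predecessors.
Nothing else is forced ahead of compile, so its earliest slot is position 7 + 1 = 8.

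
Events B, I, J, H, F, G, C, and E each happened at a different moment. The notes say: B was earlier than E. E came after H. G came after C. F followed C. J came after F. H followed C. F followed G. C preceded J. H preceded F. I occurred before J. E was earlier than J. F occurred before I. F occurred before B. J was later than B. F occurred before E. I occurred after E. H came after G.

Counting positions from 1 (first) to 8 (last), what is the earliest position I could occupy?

B, C, E, F, G, and H must all come before I — 6 forced predecessors.
Nothing else is forced ahead of I, so its earliest slot is position 6 + 1 = 7.

7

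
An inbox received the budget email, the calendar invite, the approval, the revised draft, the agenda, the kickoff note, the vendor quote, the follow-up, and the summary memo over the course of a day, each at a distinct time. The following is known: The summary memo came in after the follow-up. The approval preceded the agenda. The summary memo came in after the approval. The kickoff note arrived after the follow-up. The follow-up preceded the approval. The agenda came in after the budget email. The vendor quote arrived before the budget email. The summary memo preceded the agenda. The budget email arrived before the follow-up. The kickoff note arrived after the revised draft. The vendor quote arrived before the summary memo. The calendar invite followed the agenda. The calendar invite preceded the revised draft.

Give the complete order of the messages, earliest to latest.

The constraints fix every adjacent pair, so only one ordering works:
the vendor quote → the budget email → the follow-up → the approval → the summary memo → the agenda → the calendar invite → the revised draft → the kickoff note.

the vendor quote, the budget email, the follow-up, the approval, the summary memo, the agenda, the calendar invite, the revised draft, the kickoff note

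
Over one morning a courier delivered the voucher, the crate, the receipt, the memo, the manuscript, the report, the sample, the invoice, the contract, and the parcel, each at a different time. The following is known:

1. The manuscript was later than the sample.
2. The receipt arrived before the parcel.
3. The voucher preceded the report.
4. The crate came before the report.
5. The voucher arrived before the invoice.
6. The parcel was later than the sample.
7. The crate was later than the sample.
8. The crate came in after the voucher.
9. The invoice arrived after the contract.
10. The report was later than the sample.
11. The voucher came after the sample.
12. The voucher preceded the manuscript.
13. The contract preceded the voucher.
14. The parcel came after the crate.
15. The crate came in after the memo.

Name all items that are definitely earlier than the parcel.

the contract, the crate, the memo, the receipt, the sample, the voucher

Directly stated before the parcel: the crate, the receipt, and the sample.
The contract reaches the parcel via the contract → the voucher → the crate → the parcel.
The memo reaches the parcel via the memo → the crate → the parcel.
The voucher reaches the parcel via the voucher → the crate → the parcel.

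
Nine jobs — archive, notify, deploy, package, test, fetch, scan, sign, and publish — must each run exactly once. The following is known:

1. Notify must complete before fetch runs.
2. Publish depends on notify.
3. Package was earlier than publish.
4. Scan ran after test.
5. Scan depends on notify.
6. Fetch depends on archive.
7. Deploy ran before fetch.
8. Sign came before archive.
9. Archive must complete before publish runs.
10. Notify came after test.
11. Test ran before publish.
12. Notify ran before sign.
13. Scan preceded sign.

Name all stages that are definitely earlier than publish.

Directly stated before publish: archive, notify, package, and test.
Scan reaches publish via scan → sign → archive → publish.
Sign reaches publish via sign → archive → publish.
No chain forces fetch (or any of the others) ahead of publish.

archive, notify, package, scan, sign, test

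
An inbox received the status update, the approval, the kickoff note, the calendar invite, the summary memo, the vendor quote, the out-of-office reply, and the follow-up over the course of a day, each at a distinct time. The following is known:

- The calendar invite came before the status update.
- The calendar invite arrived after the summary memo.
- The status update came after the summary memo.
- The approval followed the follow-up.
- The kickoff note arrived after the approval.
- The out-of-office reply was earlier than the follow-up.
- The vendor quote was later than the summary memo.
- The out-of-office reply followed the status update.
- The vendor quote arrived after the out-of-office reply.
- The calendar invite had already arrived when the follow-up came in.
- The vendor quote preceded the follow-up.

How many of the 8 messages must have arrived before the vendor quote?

Directly stated before the vendor quote: the out-of-office reply and the summary memo.
The calendar invite reaches the vendor quote via the calendar invite → the status update → the out-of-office reply → the vendor quote.
The status update reaches the vendor quote via the status update → the out-of-office reply → the vendor quote.
No chain forces the kickoff note (or any of the others) ahead of the vendor quote.
That's the calendar invite, the out-of-office reply, the status update, and the summary memo — 4 in all.

4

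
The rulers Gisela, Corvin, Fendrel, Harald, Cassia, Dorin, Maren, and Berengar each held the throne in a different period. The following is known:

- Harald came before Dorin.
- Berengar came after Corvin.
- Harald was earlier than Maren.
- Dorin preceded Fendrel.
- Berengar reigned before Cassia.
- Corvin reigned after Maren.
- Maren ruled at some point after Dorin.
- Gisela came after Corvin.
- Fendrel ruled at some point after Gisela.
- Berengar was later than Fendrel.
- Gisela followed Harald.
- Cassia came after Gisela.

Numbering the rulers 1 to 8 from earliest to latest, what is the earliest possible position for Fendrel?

Corvin, Dorin, Gisela, Harald, and Maren must all come before Fendrel — 5 forced predecessors.
Nothing else is forced ahead of Fendrel, so their earliest slot is position 5 + 1 = 6.

6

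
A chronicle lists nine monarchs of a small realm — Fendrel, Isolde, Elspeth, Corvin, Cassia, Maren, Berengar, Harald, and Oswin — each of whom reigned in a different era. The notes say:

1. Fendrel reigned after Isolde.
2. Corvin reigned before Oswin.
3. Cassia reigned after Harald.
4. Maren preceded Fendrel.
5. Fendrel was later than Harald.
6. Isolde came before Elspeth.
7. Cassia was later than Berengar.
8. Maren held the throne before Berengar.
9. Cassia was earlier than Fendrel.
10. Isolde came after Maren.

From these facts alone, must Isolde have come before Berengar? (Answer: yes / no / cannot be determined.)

cannot be determined

No chain of stated constraints runs from Isolde to Berengar, and none runs from Berengar to Isolde either.
So the relative order of Isolde and Berengar is not fixed by the given facts.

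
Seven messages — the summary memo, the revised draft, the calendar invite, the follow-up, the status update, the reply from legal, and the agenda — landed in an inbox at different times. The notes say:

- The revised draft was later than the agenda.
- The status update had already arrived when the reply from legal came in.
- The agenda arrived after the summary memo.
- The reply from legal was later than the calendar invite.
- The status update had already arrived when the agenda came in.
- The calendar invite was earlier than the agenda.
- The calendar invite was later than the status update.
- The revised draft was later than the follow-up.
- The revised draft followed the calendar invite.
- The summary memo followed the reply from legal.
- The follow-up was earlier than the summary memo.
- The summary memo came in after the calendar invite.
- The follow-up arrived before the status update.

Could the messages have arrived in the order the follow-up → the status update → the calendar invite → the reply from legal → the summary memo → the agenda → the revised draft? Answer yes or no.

yes

Check each stated constraint against the proposed order — e.g. the status update is ahead of the agenda; the follow-up is ahead of the revised draft. Every pair is in the required order; nothing is violated.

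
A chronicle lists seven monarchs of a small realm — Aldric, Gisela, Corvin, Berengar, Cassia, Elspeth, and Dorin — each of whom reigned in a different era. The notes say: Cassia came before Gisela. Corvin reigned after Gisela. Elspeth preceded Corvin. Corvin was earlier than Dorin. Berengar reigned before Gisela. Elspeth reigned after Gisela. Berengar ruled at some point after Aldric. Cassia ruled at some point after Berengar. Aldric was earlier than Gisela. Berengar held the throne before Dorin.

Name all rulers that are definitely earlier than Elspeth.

Directly stated before Elspeth: Gisela.
Aldric reaches Elspeth via Aldric → Gisela → Elspeth.
Berengar reaches Elspeth via Berengar → Gisela → Elspeth.
Cassia reaches Elspeth via Cassia → Gisela → Elspeth.
No chain forces Dorin (or any of the others) ahead of Elspeth.

Aldric, Berengar, Cassia, Gisela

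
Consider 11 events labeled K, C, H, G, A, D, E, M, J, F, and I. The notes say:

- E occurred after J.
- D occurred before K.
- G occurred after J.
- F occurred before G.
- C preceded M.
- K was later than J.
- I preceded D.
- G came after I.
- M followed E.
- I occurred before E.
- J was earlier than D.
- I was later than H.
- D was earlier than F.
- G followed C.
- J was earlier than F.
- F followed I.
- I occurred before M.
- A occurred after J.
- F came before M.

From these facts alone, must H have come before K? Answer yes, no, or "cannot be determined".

Chain the constraints: H → I → D → K. Each link is directly stated, so H comes before K.

yes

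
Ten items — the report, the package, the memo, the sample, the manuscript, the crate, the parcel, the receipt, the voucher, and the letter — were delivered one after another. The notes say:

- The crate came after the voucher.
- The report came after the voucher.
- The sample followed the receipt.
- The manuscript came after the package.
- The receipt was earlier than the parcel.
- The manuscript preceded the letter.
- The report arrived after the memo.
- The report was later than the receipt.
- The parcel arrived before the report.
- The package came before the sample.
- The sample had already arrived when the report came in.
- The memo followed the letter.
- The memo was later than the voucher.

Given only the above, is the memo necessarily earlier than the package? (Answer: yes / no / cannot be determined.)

Tracing the constraints gives the package → the manuscript → the letter → the memo, so the package must come before the memo.
That means the memo cannot be before the package.

no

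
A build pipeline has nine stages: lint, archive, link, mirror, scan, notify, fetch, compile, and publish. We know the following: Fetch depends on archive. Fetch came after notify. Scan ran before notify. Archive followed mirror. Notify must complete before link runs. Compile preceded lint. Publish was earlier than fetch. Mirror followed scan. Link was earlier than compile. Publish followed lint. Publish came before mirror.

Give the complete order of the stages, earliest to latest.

The constraints fix every adjacent pair, so only one ordering works:
scan → notify → link → compile → lint → publish → mirror → archive → fetch.

scan, notify, link, compile, lint, publish, mirror, archive, fetch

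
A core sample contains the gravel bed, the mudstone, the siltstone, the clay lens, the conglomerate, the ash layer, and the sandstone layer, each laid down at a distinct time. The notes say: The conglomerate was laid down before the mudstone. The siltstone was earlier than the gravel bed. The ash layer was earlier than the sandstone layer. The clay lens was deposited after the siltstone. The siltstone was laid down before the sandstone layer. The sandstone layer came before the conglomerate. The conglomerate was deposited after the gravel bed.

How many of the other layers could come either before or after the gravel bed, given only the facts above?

Forced before the gravel bed: the siltstone; forced after the gravel bed: the conglomerate and the mudstone.
That leaves the ash layer, the clay lens, and the sandstone layer with no forced order relative to the gravel bed — 3.

3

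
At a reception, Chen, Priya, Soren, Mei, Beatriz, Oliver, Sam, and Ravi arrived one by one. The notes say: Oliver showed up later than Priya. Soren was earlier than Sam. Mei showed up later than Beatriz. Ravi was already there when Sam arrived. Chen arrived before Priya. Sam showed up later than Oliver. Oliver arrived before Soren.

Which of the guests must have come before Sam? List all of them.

Chen, Oliver, Priya, Ravi, Soren

Directly stated before Sam: Oliver, Ravi, and Soren.
Chen reaches Sam via Chen → Priya → Oliver → Sam.
Priya reaches Sam via Priya → Oliver → Sam.
No chain forces Beatriz (or any of the others) ahead of Sam.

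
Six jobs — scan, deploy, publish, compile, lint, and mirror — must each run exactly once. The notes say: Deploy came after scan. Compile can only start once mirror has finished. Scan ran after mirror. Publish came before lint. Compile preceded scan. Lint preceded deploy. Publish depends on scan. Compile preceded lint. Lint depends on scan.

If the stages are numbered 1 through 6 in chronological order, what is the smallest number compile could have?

2

Mirror must come before compile — 1 forced predecessor.
Nothing else is forced ahead of compile, so its earliest slot is position 1 + 1 = 2.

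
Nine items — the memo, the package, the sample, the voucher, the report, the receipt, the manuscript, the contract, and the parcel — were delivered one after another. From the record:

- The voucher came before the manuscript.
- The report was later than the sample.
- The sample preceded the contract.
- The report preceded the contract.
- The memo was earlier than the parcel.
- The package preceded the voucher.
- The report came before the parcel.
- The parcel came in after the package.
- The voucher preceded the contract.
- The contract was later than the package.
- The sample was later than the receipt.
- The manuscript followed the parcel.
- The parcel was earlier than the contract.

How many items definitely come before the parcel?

Directly stated before the parcel: the memo, the package, and the report.
The receipt reaches the parcel via the receipt → the sample → the report → the parcel.
The sample reaches the parcel via the sample → the report → the parcel.
That's the memo, the package, the receipt, the report, and the sample — 5 in all.

5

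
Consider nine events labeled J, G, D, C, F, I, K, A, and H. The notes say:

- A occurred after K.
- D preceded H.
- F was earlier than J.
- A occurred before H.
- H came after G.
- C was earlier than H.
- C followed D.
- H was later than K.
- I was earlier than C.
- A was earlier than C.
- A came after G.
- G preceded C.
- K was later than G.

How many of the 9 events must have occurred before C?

5

Directly stated before C: A, D, G, and I.
K reaches C via K → A → C.
No chain forces F (or any of the others) ahead of C.
That's A, D, G, I, and K — 5 in all.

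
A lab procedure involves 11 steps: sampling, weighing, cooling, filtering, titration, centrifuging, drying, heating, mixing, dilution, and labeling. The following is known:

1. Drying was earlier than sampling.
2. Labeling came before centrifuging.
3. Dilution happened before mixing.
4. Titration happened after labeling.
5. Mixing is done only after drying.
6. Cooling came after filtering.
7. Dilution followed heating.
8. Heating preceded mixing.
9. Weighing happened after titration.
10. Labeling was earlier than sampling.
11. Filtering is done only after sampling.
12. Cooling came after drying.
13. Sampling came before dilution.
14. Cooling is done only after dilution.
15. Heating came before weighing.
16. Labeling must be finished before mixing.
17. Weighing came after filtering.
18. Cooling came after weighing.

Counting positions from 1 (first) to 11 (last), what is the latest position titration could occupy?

9

Titration must come before cooling and weighing — 2 steps forced after it.
Everything else can be placed before titration in some valid order, so titration can sit as late as position 11 − 2 = 9.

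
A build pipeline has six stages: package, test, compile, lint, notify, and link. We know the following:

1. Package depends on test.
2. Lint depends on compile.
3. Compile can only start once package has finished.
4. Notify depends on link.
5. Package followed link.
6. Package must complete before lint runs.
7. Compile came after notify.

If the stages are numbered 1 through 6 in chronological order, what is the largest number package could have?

4

Package must come before compile and lint — 2 stages forced after it.
Everything else can be placed before package in some valid order, so package can sit as late as position 6 − 2 = 4.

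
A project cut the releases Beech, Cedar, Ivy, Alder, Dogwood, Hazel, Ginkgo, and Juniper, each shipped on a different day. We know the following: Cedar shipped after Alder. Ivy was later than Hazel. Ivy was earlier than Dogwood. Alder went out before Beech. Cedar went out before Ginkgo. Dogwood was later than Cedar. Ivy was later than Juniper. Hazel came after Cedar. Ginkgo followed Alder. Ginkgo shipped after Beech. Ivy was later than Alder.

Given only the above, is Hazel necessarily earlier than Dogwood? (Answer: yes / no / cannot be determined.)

Chain the constraints: Hazel → Ivy → Dogwood. Each link is directly stated, so Hazel comes before Dogwood.

yes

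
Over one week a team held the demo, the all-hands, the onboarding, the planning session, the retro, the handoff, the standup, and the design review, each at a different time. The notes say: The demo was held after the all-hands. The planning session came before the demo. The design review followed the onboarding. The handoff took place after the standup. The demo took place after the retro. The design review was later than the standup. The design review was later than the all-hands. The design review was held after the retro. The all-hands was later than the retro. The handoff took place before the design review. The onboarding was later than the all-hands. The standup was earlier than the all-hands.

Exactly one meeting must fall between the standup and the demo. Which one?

Tracing the constraints gives the standup → the all-hands → the demo, so the all-hands sits after the standup and before the demo.
No other meeting is forced both after the standup and before the demo.

the all-hands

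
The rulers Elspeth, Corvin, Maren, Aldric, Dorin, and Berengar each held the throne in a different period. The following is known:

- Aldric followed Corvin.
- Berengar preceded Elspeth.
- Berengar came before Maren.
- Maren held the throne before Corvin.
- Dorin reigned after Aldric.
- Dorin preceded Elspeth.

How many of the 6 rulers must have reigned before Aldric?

Directly stated before Aldric: Corvin.
Berengar reaches Aldric via Berengar → Maren → Corvin → Aldric.
Maren reaches Aldric via Maren → Corvin → Aldric.
No chain forces Dorin (or any of the others) ahead of Aldric.
That's Berengar, Corvin, and Maren — 3 in all.

3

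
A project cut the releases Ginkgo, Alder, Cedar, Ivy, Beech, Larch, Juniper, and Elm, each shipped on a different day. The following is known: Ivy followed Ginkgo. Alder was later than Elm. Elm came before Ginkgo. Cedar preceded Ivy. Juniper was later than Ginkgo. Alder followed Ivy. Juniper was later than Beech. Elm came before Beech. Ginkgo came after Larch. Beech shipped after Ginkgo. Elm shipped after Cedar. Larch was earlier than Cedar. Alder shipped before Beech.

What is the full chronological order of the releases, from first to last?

The constraints fix every adjacent pair, so only one ordering works:
Larch → Cedar → Elm → Ginkgo → Ivy → Alder → Beech → Juniper.

Larch, Cedar, Elm, Ginkgo, Ivy, Alder, Beech, Juniper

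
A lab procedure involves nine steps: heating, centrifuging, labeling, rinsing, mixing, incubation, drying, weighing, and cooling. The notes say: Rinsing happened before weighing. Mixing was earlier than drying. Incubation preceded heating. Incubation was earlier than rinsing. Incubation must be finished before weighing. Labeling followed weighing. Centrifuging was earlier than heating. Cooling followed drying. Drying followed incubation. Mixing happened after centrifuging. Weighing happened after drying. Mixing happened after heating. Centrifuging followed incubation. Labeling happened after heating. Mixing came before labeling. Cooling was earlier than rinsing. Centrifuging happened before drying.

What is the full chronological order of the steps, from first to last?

incubation, centrifuging, heating, mixing, drying, cooling, rinsing, weighing, labeling

The constraints fix every adjacent pair, so only one ordering works:
incubation → centrifuging → heating → mixing → drying → cooling → rinsing → weighing → labeling.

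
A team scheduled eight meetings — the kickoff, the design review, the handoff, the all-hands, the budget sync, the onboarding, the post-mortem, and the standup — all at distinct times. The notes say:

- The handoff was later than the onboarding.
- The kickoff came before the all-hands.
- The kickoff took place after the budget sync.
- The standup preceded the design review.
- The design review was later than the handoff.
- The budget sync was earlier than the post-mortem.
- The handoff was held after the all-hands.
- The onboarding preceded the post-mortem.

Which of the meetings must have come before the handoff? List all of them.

the all-hands, the budget sync, the kickoff, the onboarding

Directly stated before the handoff: the all-hands and the onboarding.
The budget sync reaches the handoff via the budget sync → the kickoff → the all-hands → the handoff.
The kickoff reaches the handoff via the kickoff → the all-hands → the handoff.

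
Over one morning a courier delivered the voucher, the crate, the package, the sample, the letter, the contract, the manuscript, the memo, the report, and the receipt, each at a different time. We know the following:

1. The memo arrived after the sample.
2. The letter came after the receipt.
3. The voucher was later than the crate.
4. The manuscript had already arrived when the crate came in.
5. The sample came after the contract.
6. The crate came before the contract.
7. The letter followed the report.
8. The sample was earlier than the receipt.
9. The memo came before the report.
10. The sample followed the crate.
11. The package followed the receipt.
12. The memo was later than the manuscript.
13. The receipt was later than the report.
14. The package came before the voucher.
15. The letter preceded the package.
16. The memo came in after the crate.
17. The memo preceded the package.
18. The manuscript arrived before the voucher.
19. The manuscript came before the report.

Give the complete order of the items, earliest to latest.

The constraints fix every adjacent pair, so only one ordering works:
the manuscript → the crate → the contract → the sample → the memo → the report → the receipt → the letter → the package → the voucher.

the manuscript, the crate, the contract, the sample, the memo, the report, the receipt, the letter, the package, the voucher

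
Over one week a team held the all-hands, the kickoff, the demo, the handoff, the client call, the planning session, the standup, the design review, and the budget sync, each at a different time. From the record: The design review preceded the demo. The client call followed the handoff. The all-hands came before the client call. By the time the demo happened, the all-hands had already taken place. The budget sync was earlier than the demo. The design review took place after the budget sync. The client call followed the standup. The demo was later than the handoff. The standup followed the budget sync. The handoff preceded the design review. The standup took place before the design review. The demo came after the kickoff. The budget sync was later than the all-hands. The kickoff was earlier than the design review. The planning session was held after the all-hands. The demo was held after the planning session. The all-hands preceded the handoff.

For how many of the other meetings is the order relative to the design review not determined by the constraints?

2

Forced before the design review: the all-hands, the budget sync, the handoff, the kickoff, and the standup; forced after the design review: the demo.
That leaves the client call and the planning session with no forced order relative to the design review — 2.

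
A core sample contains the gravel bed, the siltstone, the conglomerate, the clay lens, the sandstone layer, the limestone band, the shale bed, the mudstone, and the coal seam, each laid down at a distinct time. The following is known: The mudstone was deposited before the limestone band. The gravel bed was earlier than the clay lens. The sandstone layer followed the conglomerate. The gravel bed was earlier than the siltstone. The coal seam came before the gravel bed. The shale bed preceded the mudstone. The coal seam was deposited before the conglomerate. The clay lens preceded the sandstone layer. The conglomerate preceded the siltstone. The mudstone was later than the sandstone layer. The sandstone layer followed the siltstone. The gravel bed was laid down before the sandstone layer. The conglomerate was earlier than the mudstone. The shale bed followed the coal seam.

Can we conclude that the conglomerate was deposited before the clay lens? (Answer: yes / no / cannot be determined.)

No chain of stated constraints runs from the conglomerate to the clay lens, and none runs from the clay lens to the conglomerate either.
So the relative order of the conglomerate and the clay lens is not fixed by the given facts.

cannot be determined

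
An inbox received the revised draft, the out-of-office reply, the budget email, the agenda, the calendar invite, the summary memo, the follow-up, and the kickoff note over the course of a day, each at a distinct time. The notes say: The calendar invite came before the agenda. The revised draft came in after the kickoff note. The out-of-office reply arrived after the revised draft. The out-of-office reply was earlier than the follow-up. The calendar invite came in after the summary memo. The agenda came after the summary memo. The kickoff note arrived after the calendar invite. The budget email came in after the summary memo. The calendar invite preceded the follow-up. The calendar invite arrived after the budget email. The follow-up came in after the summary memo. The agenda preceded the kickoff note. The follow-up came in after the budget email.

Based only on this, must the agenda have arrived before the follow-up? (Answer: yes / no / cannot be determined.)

Chain the constraints: the agenda → the kickoff note → the revised draft → the out-of-office reply → the follow-up. Each link is directly stated, so the agenda comes before the follow-up.

yes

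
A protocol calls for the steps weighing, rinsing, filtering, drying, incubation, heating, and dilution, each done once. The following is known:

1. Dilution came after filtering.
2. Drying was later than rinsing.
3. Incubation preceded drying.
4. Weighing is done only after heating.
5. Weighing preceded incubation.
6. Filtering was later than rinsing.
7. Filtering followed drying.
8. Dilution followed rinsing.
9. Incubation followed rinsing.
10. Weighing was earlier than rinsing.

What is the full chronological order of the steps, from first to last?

The constraints fix every adjacent pair, so only one ordering works:
heating → weighing → rinsing → incubation → drying → filtering → dilution.

heating, weighing, rinsing, incubation, drying, filtering, dilution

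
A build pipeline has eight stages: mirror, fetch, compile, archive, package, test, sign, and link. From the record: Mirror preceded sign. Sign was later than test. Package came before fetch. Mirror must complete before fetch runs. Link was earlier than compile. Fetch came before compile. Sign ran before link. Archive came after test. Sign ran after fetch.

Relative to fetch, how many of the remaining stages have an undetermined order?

Forced before fetch: mirror and package; forced after fetch: compile, link, and sign.
That leaves archive and test with no forced order relative to fetch — 2.

2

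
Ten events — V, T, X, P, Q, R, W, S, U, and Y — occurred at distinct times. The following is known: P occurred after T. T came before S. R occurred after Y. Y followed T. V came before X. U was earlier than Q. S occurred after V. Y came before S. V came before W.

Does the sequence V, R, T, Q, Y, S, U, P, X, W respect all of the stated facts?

no

The constraints require U before Q, but in the proposed sequence Q appears ahead of U. That one violation is enough.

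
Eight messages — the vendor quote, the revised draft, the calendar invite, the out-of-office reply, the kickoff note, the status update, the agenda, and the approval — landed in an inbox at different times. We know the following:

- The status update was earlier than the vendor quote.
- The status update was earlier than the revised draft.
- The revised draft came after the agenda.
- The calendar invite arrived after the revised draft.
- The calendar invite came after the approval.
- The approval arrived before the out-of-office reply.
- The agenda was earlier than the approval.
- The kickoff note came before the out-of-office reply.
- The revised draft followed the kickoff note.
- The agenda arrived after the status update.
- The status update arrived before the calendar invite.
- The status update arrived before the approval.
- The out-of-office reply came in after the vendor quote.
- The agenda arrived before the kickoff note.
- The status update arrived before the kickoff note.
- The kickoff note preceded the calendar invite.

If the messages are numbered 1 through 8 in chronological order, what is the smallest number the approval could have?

3

The agenda and the status update must both come before the approval — 2 forced predecessors.
Nothing else is forced ahead of the approval, so its earliest slot is position 2 + 1 = 3.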